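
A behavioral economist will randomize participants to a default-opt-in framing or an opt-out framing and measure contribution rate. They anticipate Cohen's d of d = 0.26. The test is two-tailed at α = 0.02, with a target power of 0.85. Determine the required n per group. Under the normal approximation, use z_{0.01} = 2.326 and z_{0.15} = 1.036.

n = 335 per group

For two independent groups with equal n: n = 2·((z_{α/2} + z_β) / d)².
z_{α/2} + z_β = 2.326 + 1.036 = 3.362.
n = 2 × (3.362 / 0.26)² = 2 × 12.931² = 2 × 167.20 = 334.4.
Round up to the next whole participant.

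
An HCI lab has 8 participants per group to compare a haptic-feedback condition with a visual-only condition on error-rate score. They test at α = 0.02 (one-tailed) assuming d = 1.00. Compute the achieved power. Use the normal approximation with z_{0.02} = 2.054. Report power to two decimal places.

power ≈ 0.48

For two equal groups, power = Φ(d·√(n/2) − z_{α}).
d·√(n/2) = 1.00 × √(8/2) = 1.00 × 2.000 = 2.000.
z_β = 2.000 − 2.054 = -0.054.
Power = Φ(-0.054) = 0.478.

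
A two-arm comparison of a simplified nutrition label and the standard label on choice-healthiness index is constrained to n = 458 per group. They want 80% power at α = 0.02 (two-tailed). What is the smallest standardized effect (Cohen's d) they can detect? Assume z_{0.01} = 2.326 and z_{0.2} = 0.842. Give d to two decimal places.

For two independent groups of n = 458 each: d_min = (z_{α/2} + z_β)·√(2/n).
z-sum = 2.326 + 0.842 = 3.168.
d_min = 3.168 × √(2/458) = 3.168 × 0.0661 = 0.209.

d_min ≈ 0.21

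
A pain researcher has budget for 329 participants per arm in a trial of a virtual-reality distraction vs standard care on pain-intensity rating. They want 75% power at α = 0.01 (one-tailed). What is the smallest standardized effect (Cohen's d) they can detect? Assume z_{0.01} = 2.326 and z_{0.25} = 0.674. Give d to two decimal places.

For two independent groups of n = 329 each: d_min = (z_{α} + z_β)·√(2/n).
z-sum = 2.326 + 0.674 = 3.000.
d_min = 3.000 × √(2/329) = 3.000 × 0.0780 = 0.234.

d_min ≈ 0.23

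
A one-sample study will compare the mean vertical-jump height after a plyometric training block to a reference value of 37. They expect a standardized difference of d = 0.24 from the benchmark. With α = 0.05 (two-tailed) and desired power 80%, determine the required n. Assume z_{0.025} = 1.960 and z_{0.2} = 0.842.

For a one-sample test: n = ((z_{α/2} + z_β) / d)².
z_{α/2} + z_β = 1.960 + 0.842 = 2.802.
n = (2.802 / 0.24)² = 11.675² = 136.31.
Round up.

n = 137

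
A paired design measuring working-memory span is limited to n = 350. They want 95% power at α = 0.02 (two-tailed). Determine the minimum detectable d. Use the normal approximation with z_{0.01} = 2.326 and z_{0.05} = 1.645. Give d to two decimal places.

d_min ≈ 0.21

For a single sample (or paired design) of n = 350: d_min = (z_{α/2} + z_β)/√n.
z-sum = 2.326 + 1.645 = 3.971.
d_min = 3.971 / √350 = 3.971 / 18.708 = 0.212.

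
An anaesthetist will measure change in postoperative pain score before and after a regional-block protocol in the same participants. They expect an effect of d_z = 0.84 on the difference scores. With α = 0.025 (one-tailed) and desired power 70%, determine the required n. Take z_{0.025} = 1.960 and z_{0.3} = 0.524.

For a paired (one-sample on differences) test: n = ((z_{α} + z_β) / d)².
z_{α} + z_β = 1.960 + 0.524 = 2.484.
n = (2.484 / 0.84)² = 2.957² = 8.74.
Round up.

n = 9 pairs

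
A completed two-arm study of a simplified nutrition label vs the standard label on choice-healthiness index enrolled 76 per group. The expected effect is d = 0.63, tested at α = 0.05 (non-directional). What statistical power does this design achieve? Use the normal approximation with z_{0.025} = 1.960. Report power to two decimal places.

power ≈ 0.97

For two equal groups, power = Φ(d·√(n/2) − z_{α/2}).
d·√(n/2) = 0.63 × √(76/2) = 0.63 × 6.164 = 3.884.
z_β = 3.884 − 1.960 = 1.924.
Power = Φ(1.924) = 0.973.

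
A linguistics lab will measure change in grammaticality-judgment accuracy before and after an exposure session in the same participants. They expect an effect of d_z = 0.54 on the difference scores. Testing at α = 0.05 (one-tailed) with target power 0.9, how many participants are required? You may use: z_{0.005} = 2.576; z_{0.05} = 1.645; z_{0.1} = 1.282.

For a paired (one-sample on differences) test: n = ((z_{α} + z_β) / d)².
z_{α} + z_β = 1.645 + 1.282 = 2.927.
n = (2.927 / 0.54)² = 5.420² = 29.38.
Round up.

n = 30 pairs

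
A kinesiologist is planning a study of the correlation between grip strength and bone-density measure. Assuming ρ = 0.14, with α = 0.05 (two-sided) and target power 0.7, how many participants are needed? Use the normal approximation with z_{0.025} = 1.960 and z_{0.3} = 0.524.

n = 314

Fisher's z: C = ½·ln((1+r)/(1−r)) = ½·ln(1.3256) = 0.1409.
n = ((z_{α/2} + z_β)/C)² + 3.
(1.960 + 0.524) / 0.1409 = 2.484 / 0.1409 = 17.630.
n = 17.630² + 3 = 310.80 + 3 = 313.8.
Round up.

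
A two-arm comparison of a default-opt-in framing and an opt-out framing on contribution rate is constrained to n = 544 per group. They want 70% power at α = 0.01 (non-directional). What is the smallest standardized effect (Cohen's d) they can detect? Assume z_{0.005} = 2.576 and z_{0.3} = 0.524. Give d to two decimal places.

d_min ≈ 0.19

For two independent groups of n = 544 each: d_min = (z_{α/2} + z_β)·√(2/n).
z-sum = 2.576 + 0.524 = 3.100.
d_min = 3.100 × √(2/544) = 3.100 × 0.0606 = 0.188.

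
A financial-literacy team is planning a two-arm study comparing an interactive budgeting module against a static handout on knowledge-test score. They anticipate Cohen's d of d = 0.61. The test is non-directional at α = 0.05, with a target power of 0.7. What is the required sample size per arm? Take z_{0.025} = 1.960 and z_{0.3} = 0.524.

For two independent groups with equal n: n = 2·((z_{α/2} + z_β) / d)².
z_{α/2} + z_β = 1.960 + 0.524 = 2.484.
n = 2 × (2.484 / 0.61)² = 2 × 4.072² = 2 × 16.58 = 33.2.
Round up to the next whole participant.

n = 34 per group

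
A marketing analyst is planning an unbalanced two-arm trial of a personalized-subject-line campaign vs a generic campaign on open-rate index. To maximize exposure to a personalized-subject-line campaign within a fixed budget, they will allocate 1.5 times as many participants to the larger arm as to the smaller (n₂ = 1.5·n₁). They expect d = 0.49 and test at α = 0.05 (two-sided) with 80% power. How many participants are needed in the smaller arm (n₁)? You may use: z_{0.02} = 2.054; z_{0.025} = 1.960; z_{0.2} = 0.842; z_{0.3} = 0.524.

With allocation ratio k = n₂/n₁ = 1.5, Var(x̄₁−x̄₂) = σ²(1/n₁ + 1/(k·n₁)) = σ²·(k+1)/(k·n₁).
So n₁ = (1 + 1/k)·((z_{α/2} + z_β)/d)² = 1.667 × (2.802/0.49)².
n₁ = 1.667 × 32.70 = 54.5.
Round up: n₁ = 55, giving n₂ = ⌈1.5 × 55⌉ = ⌈82.5⌉ = 83.

n₁ = 55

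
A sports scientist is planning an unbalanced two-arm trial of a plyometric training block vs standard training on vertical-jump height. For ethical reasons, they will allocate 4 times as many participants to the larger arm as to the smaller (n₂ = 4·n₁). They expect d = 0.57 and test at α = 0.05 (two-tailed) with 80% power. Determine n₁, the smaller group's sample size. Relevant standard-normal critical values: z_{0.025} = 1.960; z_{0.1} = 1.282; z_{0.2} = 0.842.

n₁ = 31

With allocation ratio k = n₂/n₁ = 4, Var(x̄₁−x̄₂) = σ²(1/n₁ + 1/(k·n₁)) = σ²·(k+1)/(k·n₁).
So n₁ = (1 + 1/k)·((z_{α/2} + z_β)/d)² = 1.250 × (2.802/0.57)².
n₁ = 1.250 × 24.16 = 30.2.
Round up: n₁ = 31, giving n₂ = 4 × 31 = 124.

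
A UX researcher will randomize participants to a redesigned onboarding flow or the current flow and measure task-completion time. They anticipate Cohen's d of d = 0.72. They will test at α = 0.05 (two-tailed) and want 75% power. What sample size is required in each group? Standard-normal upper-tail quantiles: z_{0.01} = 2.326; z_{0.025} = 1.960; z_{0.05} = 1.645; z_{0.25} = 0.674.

For two independent groups with equal n: n = 2·((z_{α/2} + z_β) / d)².
z_{α/2} + z_β = 1.960 + 0.674 = 2.634.
n = 2 × (2.634 / 0.72)² = 2 × 3.658² = 2 × 13.38 = 26.8.
Round up to the next whole participant.

n = 27 per group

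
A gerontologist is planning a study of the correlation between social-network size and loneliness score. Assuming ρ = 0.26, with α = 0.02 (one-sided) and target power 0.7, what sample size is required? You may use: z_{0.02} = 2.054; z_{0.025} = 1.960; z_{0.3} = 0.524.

n = 97

Fisher's z: C = ½·ln((1+r)/(1−r)) = ½·ln(1.7027) = 0.2661.
n = ((z_{α} + z_β)/C)² + 3.
(2.054 + 0.524) / 0.2661 = 2.578 / 0.2661 = 9.688.
n = 9.688² + 3 = 93.86 + 3 = 96.9.
Round up.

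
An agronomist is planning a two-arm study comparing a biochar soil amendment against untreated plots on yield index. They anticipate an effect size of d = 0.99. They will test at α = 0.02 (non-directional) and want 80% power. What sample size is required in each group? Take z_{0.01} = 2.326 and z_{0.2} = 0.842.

For two independent groups with equal n: n = 2·((z_{α/2} + z_β) / d)².
z_{α/2} + z_β = 2.326 + 0.842 = 3.168.
n = 2 × (3.168 / 0.99)² = 2 × 3.200² = 2 × 10.24 = 20.5.
Round up to the next whole participant.

n = 21 per group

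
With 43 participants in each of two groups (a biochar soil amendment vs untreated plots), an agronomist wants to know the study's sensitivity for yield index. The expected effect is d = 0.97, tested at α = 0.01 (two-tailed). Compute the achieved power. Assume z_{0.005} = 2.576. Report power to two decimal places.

For two equal groups, power = Φ(d·√(n/2) − z_{α/2}).
d·√(n/2) = 0.97 × √(43/2) = 0.97 × 4.637 = 4.498.
z_β = 4.498 − 2.576 = 1.922.
Power = Φ(1.922) = 0.973.

power ≈ 0.97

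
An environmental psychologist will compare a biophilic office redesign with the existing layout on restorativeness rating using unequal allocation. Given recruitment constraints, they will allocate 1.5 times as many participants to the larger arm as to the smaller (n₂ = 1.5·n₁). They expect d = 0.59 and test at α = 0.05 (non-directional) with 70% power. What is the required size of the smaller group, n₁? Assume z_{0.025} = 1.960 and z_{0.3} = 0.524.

With allocation ratio k = n₂/n₁ = 1.5, Var(x̄₁−x̄₂) = σ²(1/n₁ + 1/(k·n₁)) = σ²·(k+1)/(k·n₁).
So n₁ = (1 + 1/k)·((z_{α/2} + z_β)/d)² = 1.667 × (2.484/0.59)².
n₁ = 1.667 × 17.73 = 29.5.
Round up: n₁ = 30, giving n₂ = 1.5 × 30 = 45.

n₁ = 30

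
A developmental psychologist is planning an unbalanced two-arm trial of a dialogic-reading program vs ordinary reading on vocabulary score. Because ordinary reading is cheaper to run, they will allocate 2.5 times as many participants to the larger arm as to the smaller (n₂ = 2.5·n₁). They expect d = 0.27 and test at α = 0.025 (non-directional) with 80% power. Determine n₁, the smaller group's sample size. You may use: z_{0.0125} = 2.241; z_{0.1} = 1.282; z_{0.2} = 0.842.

n₁ = 183

With allocation ratio k = n₂/n₁ = 2.5, Var(x̄₁−x̄₂) = σ²(1/n₁ + 1/(k·n₁)) = σ²·(k+1)/(k·n₁).
So n₁ = (1 + 1/k)·((z_{α/2} + z_β)/d)² = 1.400 × (3.083/0.27)².
n₁ = 1.400 × 130.38 = 182.5.
Round up: n₁ = 183, giving n₂ = ⌈2.5 × 183⌉ = ⌈457.5⌉ = 458.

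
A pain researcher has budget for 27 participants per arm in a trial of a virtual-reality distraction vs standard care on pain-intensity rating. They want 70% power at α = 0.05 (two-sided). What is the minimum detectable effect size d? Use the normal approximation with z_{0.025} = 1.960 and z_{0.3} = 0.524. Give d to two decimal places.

d_min ≈ 0.68

For two independent groups of n = 27 each: d_min = (z_{α/2} + z_β)·√(2/n).
z-sum = 1.960 + 0.524 = 2.484.
d_min = 2.484 × √(2/27) = 2.484 × 0.2722 = 0.676.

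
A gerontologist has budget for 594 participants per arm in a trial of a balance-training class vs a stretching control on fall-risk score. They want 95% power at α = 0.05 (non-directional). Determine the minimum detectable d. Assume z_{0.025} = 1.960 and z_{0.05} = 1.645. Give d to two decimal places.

d_min ≈ 0.21

For two independent groups of n = 594 each: d_min = (z_{α/2} + z_β)·√(2/n).
z-sum = 1.960 + 1.645 = 3.605.
d_min = 3.605 × √(2/594) = 3.605 × 0.0580 = 0.209.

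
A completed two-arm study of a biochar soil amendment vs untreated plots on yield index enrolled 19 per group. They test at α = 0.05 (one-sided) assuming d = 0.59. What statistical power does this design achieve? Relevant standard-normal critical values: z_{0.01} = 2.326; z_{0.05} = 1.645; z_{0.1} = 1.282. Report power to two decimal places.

power ≈ 0.57

For two equal groups, power = Φ(d·√(n/2) − z_{α}).
d·√(n/2) = 0.59 × √(19/2) = 0.59 × 3.082 = 1.819.
z_β = 1.819 − 1.645 = 0.174.
Power = Φ(0.174) = 0.569.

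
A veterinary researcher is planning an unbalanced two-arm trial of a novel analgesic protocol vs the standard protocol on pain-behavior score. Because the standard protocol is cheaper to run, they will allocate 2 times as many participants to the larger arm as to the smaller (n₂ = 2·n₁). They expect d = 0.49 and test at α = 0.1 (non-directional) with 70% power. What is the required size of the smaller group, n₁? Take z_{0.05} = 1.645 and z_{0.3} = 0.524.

n₁ = 30

With allocation ratio k = n₂/n₁ = 2, Var(x̄₁−x̄₂) = σ²(1/n₁ + 1/(k·n₁)) = σ²·(k+1)/(k·n₁).
So n₁ = (1 + 1/k)·((z_{α/2} + z_β)/d)² = 1.500 × (2.169/0.49)².
n₁ = 1.500 × 19.59 = 29.4.
Round up: n₁ = 30, giving n₂ = 2 × 30 = 60.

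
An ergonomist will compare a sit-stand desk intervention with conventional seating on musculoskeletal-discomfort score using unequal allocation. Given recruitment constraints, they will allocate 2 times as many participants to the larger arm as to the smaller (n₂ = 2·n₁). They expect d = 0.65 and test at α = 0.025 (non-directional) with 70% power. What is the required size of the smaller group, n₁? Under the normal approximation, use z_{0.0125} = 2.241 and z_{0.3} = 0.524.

n₁ = 28

With allocation ratio k = n₂/n₁ = 2, Var(x̄₁−x̄₂) = σ²(1/n₁ + 1/(k·n₁)) = σ²·(k+1)/(k·n₁).
So n₁ = (1 + 1/k)·((z_{α/2} + z_β)/d)² = 1.500 × (2.765/0.65)².
n₁ = 1.500 × 18.10 = 27.1.
Round up: n₁ = 28, giving n₂ = 2 × 28 = 56.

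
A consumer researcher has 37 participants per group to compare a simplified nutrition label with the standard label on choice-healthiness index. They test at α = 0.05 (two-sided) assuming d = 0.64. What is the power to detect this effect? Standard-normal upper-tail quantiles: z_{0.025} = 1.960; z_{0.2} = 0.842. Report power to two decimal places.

For two equal groups, power = Φ(d·√(n/2) − z_{α/2}).
d·√(n/2) = 0.64 × √(37/2) = 0.64 × 4.301 = 2.753.
z_β = 2.753 − 1.960 = 0.793.
Power = Φ(0.793) = 0.786.

power ≈ 0.79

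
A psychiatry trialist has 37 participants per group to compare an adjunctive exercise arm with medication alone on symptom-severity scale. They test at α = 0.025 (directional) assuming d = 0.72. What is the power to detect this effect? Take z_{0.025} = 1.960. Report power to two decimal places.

For two equal groups, power = Φ(d·√(n/2) − z_{α}).
d·√(n/2) = 0.72 × √(37/2) = 0.72 × 4.301 = 3.097.
z_β = 3.097 − 1.960 = 1.137.
Power = Φ(1.137) = 0.872.

power ≈ 0.87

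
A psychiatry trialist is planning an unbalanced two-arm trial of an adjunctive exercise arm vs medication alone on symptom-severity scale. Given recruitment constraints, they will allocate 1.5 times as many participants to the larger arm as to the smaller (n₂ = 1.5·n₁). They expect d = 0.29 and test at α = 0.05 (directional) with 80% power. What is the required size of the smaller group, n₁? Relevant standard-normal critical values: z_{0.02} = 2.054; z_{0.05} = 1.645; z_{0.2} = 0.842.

n₁ = 123

With allocation ratio k = n₂/n₁ = 1.5, Var(x̄₁−x̄₂) = σ²(1/n₁ + 1/(k·n₁)) = σ²·(k+1)/(k·n₁).
So n₁ = (1 + 1/k)·((z_{α} + z_β)/d)² = 1.667 × (2.487/0.29)².
n₁ = 1.667 × 73.55 = 122.6.
Round up: n₁ = 123, giving n₂ = ⌈1.5 × 123⌉ = ⌈184.5⌉ = 185.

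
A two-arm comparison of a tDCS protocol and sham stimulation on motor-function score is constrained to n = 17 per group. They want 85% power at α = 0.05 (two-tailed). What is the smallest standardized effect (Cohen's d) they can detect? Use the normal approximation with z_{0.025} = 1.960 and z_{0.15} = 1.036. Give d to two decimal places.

For two independent groups of n = 17 each: d_min = (z_{α/2} + z_β)·√(2/n).
z-sum = 1.960 + 1.036 = 2.996.
d_min = 2.996 × √(2/17) = 2.996 × 0.3430 = 1.028.

d_min ≈ 1.03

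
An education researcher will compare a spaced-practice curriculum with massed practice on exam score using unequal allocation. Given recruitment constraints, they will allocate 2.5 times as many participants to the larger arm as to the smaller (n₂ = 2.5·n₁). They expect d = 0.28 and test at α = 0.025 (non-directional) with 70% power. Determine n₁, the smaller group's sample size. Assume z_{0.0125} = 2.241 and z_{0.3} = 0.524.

n₁ = 137

With allocation ratio k = n₂/n₁ = 2.5, Var(x̄₁−x̄₂) = σ²(1/n₁ + 1/(k·n₁)) = σ²·(k+1)/(k·n₁).
So n₁ = (1 + 1/k)·((z_{α/2} + z_β)/d)² = 1.400 × (2.765/0.28)².
n₁ = 1.400 × 97.52 = 136.5.
Round up: n₁ = 137, giving n₂ = ⌈2.5 × 137⌉ = ⌈342.5⌉ = 343.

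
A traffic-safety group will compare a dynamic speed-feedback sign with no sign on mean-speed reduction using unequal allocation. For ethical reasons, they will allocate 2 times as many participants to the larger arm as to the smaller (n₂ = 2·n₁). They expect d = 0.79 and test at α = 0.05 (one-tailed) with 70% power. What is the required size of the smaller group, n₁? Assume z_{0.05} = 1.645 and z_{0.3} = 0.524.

n₁ = 12

With allocation ratio k = n₂/n₁ = 2, Var(x̄₁−x̄₂) = σ²(1/n₁ + 1/(k·n₁)) = σ²·(k+1)/(k·n₁).
So n₁ = (1 + 1/k)·((z_{α} + z_β)/d)² = 1.500 × (2.169/0.79)².
n₁ = 1.500 × 7.54 = 11.3.
Round up: n₁ = 12, giving n₂ = 2 × 12 = 24.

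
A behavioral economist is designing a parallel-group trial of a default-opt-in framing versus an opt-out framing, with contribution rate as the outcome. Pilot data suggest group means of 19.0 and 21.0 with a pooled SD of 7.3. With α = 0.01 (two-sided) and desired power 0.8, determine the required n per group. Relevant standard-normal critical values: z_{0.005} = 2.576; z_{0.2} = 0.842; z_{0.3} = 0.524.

n = 312 per group

Cohen's d = |M₁ − M₂| / SD_pooled = |19.0 − 21.0| / 7.3 = 2.0 / 7.3 = 0.274.
For two independent groups with equal n: n = 2·((z_{α/2} + z_β) / d)².
z_{α/2} + z_β = 2.576 + 0.842 = 3.418.
n = 2 × (3.418 / 0.274)² = 2 × 12.474² = 2 × 155.61 = 311.2.
Round up to the next whole participant.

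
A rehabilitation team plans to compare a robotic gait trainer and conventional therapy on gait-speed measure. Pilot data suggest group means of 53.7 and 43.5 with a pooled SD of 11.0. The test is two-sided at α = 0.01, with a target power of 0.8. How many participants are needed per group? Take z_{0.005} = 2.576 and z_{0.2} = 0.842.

n = 28 per group

Cohen's d = |M₁ − M₂| / SD_pooled = |53.7 − 43.5| / 11.0 = 10.2 / 11.0 = 0.927.
For two independent groups with equal n: n = 2·((z_{α/2} + z_β) / d)².
z_{α/2} + z_β = 2.576 + 0.842 = 3.418.
n = 2 × (3.418 / 0.927)² = 2 × 3.687² = 2 × 13.60 = 27.2.
Round up to the next whole participant.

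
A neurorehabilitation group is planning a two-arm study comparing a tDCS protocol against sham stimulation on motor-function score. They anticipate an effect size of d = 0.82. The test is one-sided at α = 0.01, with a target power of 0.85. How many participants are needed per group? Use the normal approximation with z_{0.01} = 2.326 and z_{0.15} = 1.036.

For two independent groups with equal n: n = 2·((z_{α} + z_β) / d)².
z_{α} + z_β = 2.326 + 1.036 = 3.362.
n = 2 × (3.362 / 0.82)² = 2 × 4.100² = 2 × 16.81 = 33.6.
Round up to the next whole participant.

n = 34 per group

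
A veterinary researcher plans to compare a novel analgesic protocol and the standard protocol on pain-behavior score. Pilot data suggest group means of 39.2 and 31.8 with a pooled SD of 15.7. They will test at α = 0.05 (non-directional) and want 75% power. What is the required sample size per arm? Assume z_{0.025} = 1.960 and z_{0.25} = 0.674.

n = 63 per group

Cohen's d = |M₁ − M₂| / SD_pooled = |39.2 − 31.8| / 15.7 = 7.4 / 15.7 = 0.471.
For two independent groups with equal n: n = 2·((z_{α/2} + z_β) / d)².
z_{α/2} + z_β = 1.960 + 0.674 = 2.634.
n = 2 × (2.634 / 0.471)² = 2 × 5.592² = 2 × 31.27 = 62.5.
Round up to the next whole participant.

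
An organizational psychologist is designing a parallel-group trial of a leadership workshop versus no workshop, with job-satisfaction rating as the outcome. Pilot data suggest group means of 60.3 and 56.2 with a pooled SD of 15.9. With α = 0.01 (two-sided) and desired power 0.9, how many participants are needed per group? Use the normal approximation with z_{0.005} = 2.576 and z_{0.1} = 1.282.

n = 448 per group

Cohen's d = |M₁ − M₂| / SD_pooled = |60.3 − 56.2| / 15.9 = 4.1 / 15.9 = 0.258.
For two independent groups with equal n: n = 2·((z_{α/2} + z_β) / d)².
z_{α/2} + z_β = 2.576 + 1.282 = 3.858.
n = 2 × (3.858 / 0.258)² = 2 × 14.953² = 2 × 223.61 = 447.2.
Round up to the next whole participant.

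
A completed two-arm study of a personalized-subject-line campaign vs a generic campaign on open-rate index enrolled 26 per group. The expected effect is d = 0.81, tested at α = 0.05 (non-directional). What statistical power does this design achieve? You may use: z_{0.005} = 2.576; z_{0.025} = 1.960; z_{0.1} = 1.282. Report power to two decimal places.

power ≈ 0.83

For two equal groups, power = Φ(d·√(n/2) − z_{α/2}).
d·√(n/2) = 0.81 × √(26/2) = 0.81 × 3.606 = 2.920.
z_β = 2.920 − 1.960 = 0.960.
Power = Φ(0.960) = 0.832.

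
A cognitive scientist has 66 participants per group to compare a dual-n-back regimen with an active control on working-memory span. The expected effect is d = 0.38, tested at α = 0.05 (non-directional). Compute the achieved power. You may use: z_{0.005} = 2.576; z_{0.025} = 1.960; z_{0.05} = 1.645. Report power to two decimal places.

power ≈ 0.59

For two equal groups, power = Φ(d·√(n/2) − z_{α/2}).
d·√(n/2) = 0.38 × √(66/2) = 0.38 × 5.745 = 2.183.
z_β = 2.183 − 1.960 = 0.223.
Power = Φ(0.223) = 0.588.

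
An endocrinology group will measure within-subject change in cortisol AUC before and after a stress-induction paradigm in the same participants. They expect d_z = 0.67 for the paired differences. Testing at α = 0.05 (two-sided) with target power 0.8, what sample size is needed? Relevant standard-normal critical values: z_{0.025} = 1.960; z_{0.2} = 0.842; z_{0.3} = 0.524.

n = 18 pairs

For a paired (one-sample on differences) test: n = ((z_{α/2} + z_β) / d)².
z_{α/2} + z_β = 1.960 + 0.842 = 2.802.
n = (2.802 / 0.67)² = 4.182² = 17.49.
Round up.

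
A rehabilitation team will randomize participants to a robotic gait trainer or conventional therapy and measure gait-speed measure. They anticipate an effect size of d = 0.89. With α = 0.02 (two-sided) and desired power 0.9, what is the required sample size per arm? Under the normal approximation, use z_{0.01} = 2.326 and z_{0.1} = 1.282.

n = 33 per group

For two independent groups with equal n: n = 2·((z_{α/2} + z_β) / d)².
z_{α/2} + z_β = 2.326 + 1.282 = 3.608.
n = 2 × (3.608 / 0.89)² = 2 × 4.054² = 2 × 16.43 = 32.9.
Round up to the next whole participant.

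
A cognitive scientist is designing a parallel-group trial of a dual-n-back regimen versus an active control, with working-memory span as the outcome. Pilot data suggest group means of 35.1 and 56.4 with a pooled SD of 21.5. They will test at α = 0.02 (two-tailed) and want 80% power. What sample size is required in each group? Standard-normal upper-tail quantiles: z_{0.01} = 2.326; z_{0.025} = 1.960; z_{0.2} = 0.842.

n = 21 per group

Cohen's d = |M₁ − M₂| / SD_pooled = |35.1 − 56.4| / 21.5 = 21.3 / 21.5 = 0.991.
For two independent groups with equal n: n = 2·((z_{α/2} + z_β) / d)².
z_{α/2} + z_β = 2.326 + 0.842 = 3.168.
n = 2 × (3.168 / 0.991)² = 2 × 3.197² = 2 × 10.22 = 20.4.
Round up to the next whole participant.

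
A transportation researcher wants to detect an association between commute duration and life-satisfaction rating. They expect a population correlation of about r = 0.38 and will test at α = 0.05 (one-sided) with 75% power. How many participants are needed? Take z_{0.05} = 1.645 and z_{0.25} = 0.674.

Fisher's z: C = ½·ln((1+r)/(1−r)) = ½·ln(2.2258) = 0.4001.
n = ((z_{α} + z_β)/C)² + 3.
(1.645 + 0.674) / 0.4001 = 2.319 / 0.4001 = 5.796.
n = 5.796² + 3 = 33.59 + 3 = 36.6.
Round up.

n = 37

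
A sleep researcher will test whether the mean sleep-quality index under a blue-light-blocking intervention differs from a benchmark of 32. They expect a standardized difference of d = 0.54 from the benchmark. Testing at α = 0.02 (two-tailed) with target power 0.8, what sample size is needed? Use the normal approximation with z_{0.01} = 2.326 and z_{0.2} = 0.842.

For a one-sample test: n = ((z_{α/2} + z_β) / d)².
z_{α/2} + z_β = 2.326 + 0.842 = 3.168.
n = (3.168 / 0.54)² = 5.867² = 34.42.
Round up.

n = 35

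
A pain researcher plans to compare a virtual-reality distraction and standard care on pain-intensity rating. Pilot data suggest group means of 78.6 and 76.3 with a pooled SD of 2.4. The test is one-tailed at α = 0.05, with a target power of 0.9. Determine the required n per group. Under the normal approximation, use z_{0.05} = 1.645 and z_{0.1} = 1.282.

Cohen's d = |M₁ − M₂| / SD_pooled = |78.6 − 76.3| / 2.4 = 2.3 / 2.4 = 0.958.
For two independent groups with equal n: n = 2·((z_{α} + z_β) / d)².
z_{α} + z_β = 1.645 + 1.282 = 2.927.
n = 2 × (2.927 / 0.958)² = 2 × 3.055² = 2 × 9.34 = 18.7.
Round up to the next whole participant.

n = 19 per group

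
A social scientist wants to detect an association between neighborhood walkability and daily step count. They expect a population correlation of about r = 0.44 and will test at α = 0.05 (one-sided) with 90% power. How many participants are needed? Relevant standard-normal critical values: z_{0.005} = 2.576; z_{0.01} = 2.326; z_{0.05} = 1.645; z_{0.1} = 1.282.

n = 42

Fisher's z: C = ½·ln((1+r)/(1−r)) = ½·ln(2.5714) = 0.4722.
n = ((z_{α} + z_β)/C)² + 3.
(1.645 + 1.282) / 0.4722 = 2.927 / 0.4722 = 6.199.
n = 6.199² + 3 = 38.42 + 3 = 41.4.
Round up.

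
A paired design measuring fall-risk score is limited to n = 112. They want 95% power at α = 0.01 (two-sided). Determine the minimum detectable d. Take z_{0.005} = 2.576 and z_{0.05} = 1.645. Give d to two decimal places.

d_min ≈ 0.40

For a single sample (or paired design) of n = 112: d_min = (z_{α/2} + z_β)/√n.
z-sum = 2.576 + 1.645 = 4.221.
d_min = 4.221 / √112 = 4.221 / 10.583 = 0.399.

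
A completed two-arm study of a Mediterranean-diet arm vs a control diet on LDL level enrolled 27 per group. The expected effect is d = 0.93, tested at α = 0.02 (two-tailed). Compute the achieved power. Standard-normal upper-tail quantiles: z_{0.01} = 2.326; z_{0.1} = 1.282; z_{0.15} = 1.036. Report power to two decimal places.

For two equal groups, power = Φ(d·√(n/2) − z_{α/2}).
d·√(n/2) = 0.93 × √(27/2) = 0.93 × 3.674 = 3.417.
z_β = 3.417 − 2.326 = 1.091.
Power = Φ(1.091) = 0.862.

power ≈ 0.86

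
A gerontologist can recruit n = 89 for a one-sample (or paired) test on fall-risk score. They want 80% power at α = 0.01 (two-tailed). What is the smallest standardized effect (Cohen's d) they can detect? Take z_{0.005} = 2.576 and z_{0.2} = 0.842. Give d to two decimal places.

d_min ≈ 0.36

For a single sample (or paired design) of n = 89: d_min = (z_{α/2} + z_β)/√n.
z-sum = 2.576 + 0.842 = 3.418.
d_min = 3.418 / √89 = 3.418 / 9.434 = 0.362.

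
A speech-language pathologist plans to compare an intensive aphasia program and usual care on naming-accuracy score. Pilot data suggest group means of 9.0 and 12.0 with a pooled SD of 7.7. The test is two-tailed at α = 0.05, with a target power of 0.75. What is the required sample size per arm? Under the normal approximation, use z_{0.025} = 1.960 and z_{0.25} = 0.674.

Cohen's d = |M₁ − M₂| / SD_pooled = |9.0 − 12.0| / 7.7 = 3.0 / 7.7 = 0.390.
For two independent groups with equal n: n = 2·((z_{α/2} + z_β) / d)².
z_{α/2} + z_β = 1.960 + 0.674 = 2.634.
n = 2 × (2.634 / 0.390)² = 2 × 6.754² = 2 × 45.61 = 91.2.
Round up to the next whole participant.

n = 92 per group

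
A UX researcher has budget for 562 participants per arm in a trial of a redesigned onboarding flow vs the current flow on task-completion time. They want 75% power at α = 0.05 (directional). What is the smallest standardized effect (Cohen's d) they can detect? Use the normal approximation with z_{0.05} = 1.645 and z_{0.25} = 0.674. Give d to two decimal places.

For two independent groups of n = 562 each: d_min = (z_{α} + z_β)·√(2/n).
z-sum = 1.645 + 0.674 = 2.319.
d_min = 2.319 × √(2/562) = 2.319 × 0.0597 = 0.138.

d_min ≈ 0.14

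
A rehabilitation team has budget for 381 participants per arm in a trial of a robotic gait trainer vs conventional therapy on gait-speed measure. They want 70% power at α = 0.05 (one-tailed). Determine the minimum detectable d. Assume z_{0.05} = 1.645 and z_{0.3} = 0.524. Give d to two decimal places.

d_min ≈ 0.16

For two independent groups of n = 381 each: d_min = (z_{α} + z_β)·√(2/n).
z-sum = 1.645 + 0.524 = 2.169.
d_min = 2.169 × √(2/381) = 2.169 × 0.0725 = 0.157.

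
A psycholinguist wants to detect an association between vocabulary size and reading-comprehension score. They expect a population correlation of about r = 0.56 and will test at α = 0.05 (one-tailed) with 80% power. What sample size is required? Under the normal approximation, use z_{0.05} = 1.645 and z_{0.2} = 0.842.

n = 19

Fisher's z: C = ½·ln((1+r)/(1−r)) = ½·ln(3.5455) = 0.6328.
n = ((z_{α} + z_β)/C)² + 3.
(1.645 + 0.842) / 0.6328 = 2.487 / 0.6328 = 3.930.
n = 3.930² + 3 = 15.45 + 3 = 18.4.
Round up.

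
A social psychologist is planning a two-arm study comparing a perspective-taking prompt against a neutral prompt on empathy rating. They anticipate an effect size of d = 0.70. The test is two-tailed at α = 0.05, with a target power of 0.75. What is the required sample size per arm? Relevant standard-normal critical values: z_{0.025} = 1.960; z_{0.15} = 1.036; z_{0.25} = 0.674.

For two independent groups with equal n: n = 2·((z_{α/2} + z_β) / d)².
z_{α/2} + z_β = 1.960 + 0.674 = 2.634.
n = 2 × (2.634 / 0.70)² = 2 × 3.763² = 2 × 14.16 = 28.3.
Round up to the next whole participant.

n = 29 per group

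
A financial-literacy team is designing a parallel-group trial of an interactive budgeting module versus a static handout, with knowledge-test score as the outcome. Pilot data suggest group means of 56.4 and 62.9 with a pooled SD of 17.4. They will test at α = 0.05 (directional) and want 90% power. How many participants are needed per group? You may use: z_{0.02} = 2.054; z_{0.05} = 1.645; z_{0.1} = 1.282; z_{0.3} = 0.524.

Cohen's d = |M₁ − M₂| / SD_pooled = |56.4 − 62.9| / 17.4 = 6.5 / 17.4 = 0.374.
For two independent groups with equal n: n = 2·((z_{α} + z_β) / d)².
z_{α} + z_β = 1.645 + 1.282 = 2.927.
n = 2 × (2.927 / 0.374)² = 2 × 7.826² = 2 × 61.25 = 122.5.
Round up to the next whole participant.

n = 123 per group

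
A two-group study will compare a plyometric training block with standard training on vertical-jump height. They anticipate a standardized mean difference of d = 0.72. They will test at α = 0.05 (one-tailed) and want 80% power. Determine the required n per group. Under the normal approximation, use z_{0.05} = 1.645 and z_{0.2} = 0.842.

For two independent groups with equal n: n = 2·((z_{α} + z_β) / d)².
z_{α} + z_β = 1.645 + 0.842 = 2.487.
n = 2 × (2.487 / 0.72)² = 2 × 3.454² = 2 × 11.93 = 23.9.
Round up to the next whole participant.

n = 24 per group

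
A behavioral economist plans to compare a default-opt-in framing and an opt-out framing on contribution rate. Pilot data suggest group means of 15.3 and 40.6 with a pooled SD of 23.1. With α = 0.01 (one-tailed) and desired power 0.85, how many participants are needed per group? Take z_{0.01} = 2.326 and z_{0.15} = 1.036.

Cohen's d = |M₁ − M₂| / SD_pooled = |15.3 − 40.6| / 23.1 = 25.3 / 23.1 = 1.095.
For two independent groups with equal n: n = 2·((z_{α} + z_β) / d)².
z_{α} + z_β = 2.326 + 1.036 = 3.362.
n = 2 × (3.362 / 1.095)² = 2 × 3.070² = 2 × 9.43 = 18.9.
Round up to the next whole participant.

n = 19 per group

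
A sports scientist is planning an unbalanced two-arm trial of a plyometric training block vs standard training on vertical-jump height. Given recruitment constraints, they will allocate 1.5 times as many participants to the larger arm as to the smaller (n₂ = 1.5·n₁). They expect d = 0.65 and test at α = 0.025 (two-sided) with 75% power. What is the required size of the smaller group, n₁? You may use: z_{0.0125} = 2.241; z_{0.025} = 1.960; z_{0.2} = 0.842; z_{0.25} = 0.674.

n₁ = 34

With allocation ratio k = n₂/n₁ = 1.5, Var(x̄₁−x̄₂) = σ²(1/n₁ + 1/(k·n₁)) = σ²·(k+1)/(k·n₁).
So n₁ = (1 + 1/k)·((z_{α/2} + z_β)/d)² = 1.667 × (2.915/0.65)².
n₁ = 1.667 × 20.11 = 33.5.
Round up: n₁ = 34, giving n₂ = 1.5 × 34 = 51.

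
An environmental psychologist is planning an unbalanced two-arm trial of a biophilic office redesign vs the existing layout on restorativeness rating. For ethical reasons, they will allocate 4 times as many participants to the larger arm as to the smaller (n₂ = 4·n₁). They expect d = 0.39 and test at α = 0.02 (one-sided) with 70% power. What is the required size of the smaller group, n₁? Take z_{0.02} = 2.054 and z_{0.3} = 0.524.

n₁ = 55

With allocation ratio k = n₂/n₁ = 4, Var(x̄₁−x̄₂) = σ²(1/n₁ + 1/(k·n₁)) = σ²·(k+1)/(k·n₁).
So n₁ = (1 + 1/k)·((z_{α} + z_β)/d)² = 1.250 × (2.578/0.39)².
n₁ = 1.250 × 43.70 = 54.6.
Round up: n₁ = 55, giving n₂ = 4 × 55 = 220.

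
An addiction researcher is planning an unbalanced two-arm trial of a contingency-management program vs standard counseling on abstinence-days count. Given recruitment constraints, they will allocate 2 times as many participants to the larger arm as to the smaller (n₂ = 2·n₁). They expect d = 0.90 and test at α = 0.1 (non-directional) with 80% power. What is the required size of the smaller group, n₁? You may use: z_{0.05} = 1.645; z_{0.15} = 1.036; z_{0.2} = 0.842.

n₁ = 12

With allocation ratio k = n₂/n₁ = 2, Var(x̄₁−x̄₂) = σ²(1/n₁ + 1/(k·n₁)) = σ²·(k+1)/(k·n₁).
So n₁ = (1 + 1/k)·((z_{α/2} + z_β)/d)² = 1.500 × (2.487/0.90)².
n₁ = 1.500 × 7.64 = 11.5.
Round up: n₁ = 12, giving n₂ = 2 × 12 = 24.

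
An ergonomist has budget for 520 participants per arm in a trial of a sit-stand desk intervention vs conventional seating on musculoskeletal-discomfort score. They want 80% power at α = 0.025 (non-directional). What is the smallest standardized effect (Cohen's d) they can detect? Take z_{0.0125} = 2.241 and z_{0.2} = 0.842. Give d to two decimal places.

d_min ≈ 0.19

For two independent groups of n = 520 each: d_min = (z_{α/2} + z_β)·√(2/n).
z-sum = 2.241 + 0.842 = 3.083.
d_min = 3.083 × √(2/520) = 3.083 × 0.0620 = 0.191.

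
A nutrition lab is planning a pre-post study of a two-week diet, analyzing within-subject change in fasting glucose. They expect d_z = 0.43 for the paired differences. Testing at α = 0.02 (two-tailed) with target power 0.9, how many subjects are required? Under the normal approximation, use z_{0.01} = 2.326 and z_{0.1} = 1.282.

For a paired (one-sample on differences) test: n = ((z_{α/2} + z_β) / d)².
z_{α/2} + z_β = 2.326 + 1.282 = 3.608.
n = (3.608 / 0.43)² = 8.391² = 70.40.
Round up.

n = 71 pairs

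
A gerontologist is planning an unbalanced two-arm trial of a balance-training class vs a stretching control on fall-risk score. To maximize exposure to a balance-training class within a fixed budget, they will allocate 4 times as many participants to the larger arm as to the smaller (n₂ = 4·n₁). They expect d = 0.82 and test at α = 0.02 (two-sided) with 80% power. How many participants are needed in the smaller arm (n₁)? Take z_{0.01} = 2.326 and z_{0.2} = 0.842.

With allocation ratio k = n₂/n₁ = 4, Var(x̄₁−x̄₂) = σ²(1/n₁ + 1/(k·n₁)) = σ²·(k+1)/(k·n₁).
So n₁ = (1 + 1/k)·((z_{α/2} + z_β)/d)² = 1.250 × (3.168/0.82)².
n₁ = 1.250 × 14.93 = 18.7.
Round up: n₁ = 19, giving n₂ = 4 × 19 = 76.

n₁ = 19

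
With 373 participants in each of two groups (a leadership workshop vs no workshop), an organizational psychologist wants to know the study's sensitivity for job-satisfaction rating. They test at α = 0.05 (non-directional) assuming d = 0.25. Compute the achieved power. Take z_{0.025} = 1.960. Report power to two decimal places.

power ≈ 0.93

For two equal groups, power = Φ(d·√(n/2) − z_{α/2}).
d·√(n/2) = 0.25 × √(373/2) = 0.25 × 13.657 = 3.414.
z_β = 3.414 − 1.960 = 1.454.
Power = Φ(1.454) = 0.927.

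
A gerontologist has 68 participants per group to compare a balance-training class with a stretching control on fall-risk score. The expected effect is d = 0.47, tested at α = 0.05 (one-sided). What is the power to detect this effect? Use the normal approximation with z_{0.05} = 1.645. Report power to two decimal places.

power ≈ 0.86

For two equal groups, power = Φ(d·√(n/2) − z_{α}).
d·√(n/2) = 0.47 × √(68/2) = 0.47 × 5.831 = 2.741.
z_β = 2.741 − 1.645 = 1.096.
Power = Φ(1.096) = 0.863.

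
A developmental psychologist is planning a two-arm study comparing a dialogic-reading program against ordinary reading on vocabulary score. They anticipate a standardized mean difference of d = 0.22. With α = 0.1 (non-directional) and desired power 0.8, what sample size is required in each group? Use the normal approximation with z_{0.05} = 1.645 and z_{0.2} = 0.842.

For two independent groups with equal n: n = 2·((z_{α/2} + z_β) / d)².
z_{α/2} + z_β = 1.645 + 0.842 = 2.487.
n = 2 × (2.487 / 0.22)² = 2 × 11.305² = 2 × 127.79 = 255.6.
Round up to the next whole participant.

n = 256 per group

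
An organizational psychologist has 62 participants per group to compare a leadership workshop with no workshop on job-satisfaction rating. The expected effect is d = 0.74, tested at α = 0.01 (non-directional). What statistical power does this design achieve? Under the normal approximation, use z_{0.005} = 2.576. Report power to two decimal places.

power ≈ 0.94

For two equal groups, power = Φ(d·√(n/2) − z_{α/2}).
d·√(n/2) = 0.74 × √(62/2) = 0.74 × 5.568 = 4.120.
z_β = 4.120 − 2.576 = 1.544.
Power = Φ(1.544) = 0.939.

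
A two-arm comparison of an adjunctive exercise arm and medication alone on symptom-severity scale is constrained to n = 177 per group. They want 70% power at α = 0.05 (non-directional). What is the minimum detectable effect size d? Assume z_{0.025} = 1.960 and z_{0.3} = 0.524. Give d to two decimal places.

d_min ≈ 0.26

For two independent groups of n = 177 each: d_min = (z_{α/2} + z_β)·√(2/n).
z-sum = 1.960 + 0.524 = 2.484.
d_min = 2.484 × √(2/177) = 2.484 × 0.1063 = 0.264.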